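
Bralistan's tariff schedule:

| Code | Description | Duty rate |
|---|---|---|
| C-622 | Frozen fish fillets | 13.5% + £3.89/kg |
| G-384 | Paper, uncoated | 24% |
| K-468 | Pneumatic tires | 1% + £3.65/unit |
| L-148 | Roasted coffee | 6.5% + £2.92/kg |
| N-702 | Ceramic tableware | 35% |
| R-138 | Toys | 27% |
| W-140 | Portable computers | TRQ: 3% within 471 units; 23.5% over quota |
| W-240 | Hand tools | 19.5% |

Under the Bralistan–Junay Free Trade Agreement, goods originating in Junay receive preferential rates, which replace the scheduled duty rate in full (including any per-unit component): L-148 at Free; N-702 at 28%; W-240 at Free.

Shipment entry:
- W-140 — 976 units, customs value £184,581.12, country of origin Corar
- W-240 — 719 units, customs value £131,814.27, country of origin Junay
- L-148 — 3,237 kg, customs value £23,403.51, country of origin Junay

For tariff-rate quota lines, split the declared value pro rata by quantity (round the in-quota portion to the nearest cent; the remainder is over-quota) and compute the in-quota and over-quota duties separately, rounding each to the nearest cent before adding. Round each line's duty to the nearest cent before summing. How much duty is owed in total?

£25,116.09

Line 1 (W-140, Corar, 976 units, £184,581.12):
Code W-140 is under a tariff-rate quota (threshold 471 units). In-quota: 471 units at 3%; over-quota: 505 units at 23.5%.
Pro-rata value split: in-quota = £184,581.12 × 471/976 = £89,075.52; over-quota = £184,581.12 − £89,075.52 = £95,505.60.
In-quota duty = £89,075.52 × 3% = £2,672.27. Over-quota duty = £95,505.60 × 23.5% = £22,443.82.
Line duty = £2,672.27 + £22,443.82 = £25,116.09.
Line 2 (W-240, Junay, 719 units, £131,814.27):
Base rate for W-240 is 19.5%.
Origin Junay qualifies under the Bralistan–Junay agreement and W-240 is covered: preferential rate Free applies instead.
Duty = £131,814.27 × 0% = £0.00.
Line 3 (L-148, Junay, 3,237 kg, £23,403.51):
Base rate for L-148 is 6.5% + £2.92/kg.
Origin Junay qualifies under the Bralistan–Junay agreement and L-148 is covered: preferential rate Free applies instead.
Duty = £23,403.51 × 0% = £0.00.
Total = £25,116.09 + £0.00 + £0.00 = £25,116.09.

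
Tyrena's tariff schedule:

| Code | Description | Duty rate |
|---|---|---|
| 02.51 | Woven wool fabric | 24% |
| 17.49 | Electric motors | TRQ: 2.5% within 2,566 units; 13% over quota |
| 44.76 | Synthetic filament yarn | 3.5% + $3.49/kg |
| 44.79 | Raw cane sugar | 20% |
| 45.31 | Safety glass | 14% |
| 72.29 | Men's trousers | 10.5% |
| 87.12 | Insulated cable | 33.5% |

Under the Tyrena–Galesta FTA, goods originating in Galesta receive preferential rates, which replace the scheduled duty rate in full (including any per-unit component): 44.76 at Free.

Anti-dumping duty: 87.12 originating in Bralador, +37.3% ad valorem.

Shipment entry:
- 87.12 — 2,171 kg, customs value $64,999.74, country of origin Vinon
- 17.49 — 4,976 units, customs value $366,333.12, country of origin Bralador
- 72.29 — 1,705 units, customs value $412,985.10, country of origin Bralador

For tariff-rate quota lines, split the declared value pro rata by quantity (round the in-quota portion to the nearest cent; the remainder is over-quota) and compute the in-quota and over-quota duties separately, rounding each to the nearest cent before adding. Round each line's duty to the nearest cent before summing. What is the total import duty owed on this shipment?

$92,926.22

Line 1 (87.12, Vinon, 2,171 kg, $64,999.74):
Base rate for 87.12 is 33.5%.
The additional-duty order on 87.12 targets Bralador, not Vinon; it does not apply.
Duty = $64,999.74 × 33.5% = $21,774.91.
Line 2 (17.49, Bralador, 4,976 units, $366,333.12):
Code 17.49 is under a tariff-rate quota (threshold 2,566 units). In-quota: 2,566 units at 2.5%; over-quota: 2,410 units at 13%.
Pro-rata value split: in-quota = $366,333.12 × 2,566/4,976 = $188,908.92; over-quota = $366,333.12 − $188,908.92 = $177,424.20.
In-quota duty = $188,908.92 × 2.5% = $4,722.72. Over-quota duty = $177,424.20 × 13% = $23,065.15.
Line duty = $4,722.72 + $23,065.15 = $27,787.87.
Line 3 (72.29, Bralador, 1,705 units, $412,985.10):
Base rate for 72.29 is 10.5%.
Duty = $412,985.10 × 10.5% = $43,363.44.
Total = $21,774.91 + $27,787.87 + $43,363.44 = $92,926.22.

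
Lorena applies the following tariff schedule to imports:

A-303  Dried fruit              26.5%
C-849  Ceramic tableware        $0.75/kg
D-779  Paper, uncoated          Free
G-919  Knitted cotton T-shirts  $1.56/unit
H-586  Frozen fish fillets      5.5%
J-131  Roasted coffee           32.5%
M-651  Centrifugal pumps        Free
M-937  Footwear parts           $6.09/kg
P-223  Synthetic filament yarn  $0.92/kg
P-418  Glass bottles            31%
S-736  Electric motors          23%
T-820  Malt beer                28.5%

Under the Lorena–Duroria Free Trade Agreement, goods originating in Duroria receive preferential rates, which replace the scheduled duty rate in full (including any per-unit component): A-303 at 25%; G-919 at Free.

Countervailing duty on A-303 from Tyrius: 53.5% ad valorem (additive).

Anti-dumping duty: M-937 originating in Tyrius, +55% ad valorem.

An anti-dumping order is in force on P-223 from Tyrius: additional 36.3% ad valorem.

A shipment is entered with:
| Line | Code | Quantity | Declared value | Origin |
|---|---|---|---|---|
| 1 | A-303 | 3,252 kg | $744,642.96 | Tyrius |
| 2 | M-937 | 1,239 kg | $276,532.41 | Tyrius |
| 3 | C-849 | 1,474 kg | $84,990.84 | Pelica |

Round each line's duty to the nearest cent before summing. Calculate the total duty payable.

Line 1 (A-303, Tyrius, 3,252 kg, $744,642.96):
Base rate for A-303 is 26.5%.
A-303 has an FTA preferential rate, but origin Tyrius is not Duroria; base rate stands.
Additional duty on A-303 from Tyrius: +53.5%. Applied ad valorem rate: 26.5% + 53.5% = 80%.
Duty = $744,642.96 × 80% = $595,714.37.
Line 2 (M-937, Tyrius, 1,239 kg, $276,532.41):
Base rate for M-937 is $6.09/kg.
Additional duty on M-937 from Tyrius: +55% ad valorem. Applied ad valorem rate = 55%.
Duty = $276,532.41 × 55% + 1,239 × $6.09 = $159,638.34.
Line 3 (C-849, Pelica, 1,474 kg, $84,990.84):
Base rate for C-849 is $0.75/kg.
Duty = 1,474 × $0.75 = $1,105.50.
Total = $595,714.37 + $159,638.34 + $1,105.50 = $756,458.21.

$756,458.21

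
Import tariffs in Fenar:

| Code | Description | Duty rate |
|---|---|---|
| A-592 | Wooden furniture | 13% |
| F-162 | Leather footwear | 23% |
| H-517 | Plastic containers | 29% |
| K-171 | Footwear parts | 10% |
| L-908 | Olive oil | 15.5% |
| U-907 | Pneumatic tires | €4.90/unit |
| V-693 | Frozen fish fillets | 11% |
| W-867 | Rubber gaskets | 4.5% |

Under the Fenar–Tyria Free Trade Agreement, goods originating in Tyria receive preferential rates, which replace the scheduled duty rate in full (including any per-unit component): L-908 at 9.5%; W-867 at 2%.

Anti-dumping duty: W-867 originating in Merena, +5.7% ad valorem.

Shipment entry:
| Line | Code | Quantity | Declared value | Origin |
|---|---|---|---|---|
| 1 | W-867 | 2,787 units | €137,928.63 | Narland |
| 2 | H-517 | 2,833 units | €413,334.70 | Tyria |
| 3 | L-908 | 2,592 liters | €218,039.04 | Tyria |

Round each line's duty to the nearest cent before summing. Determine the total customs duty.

€146,787.56

Line 1 (W-867, Narland, 2,787 units, €137,928.63):
Base rate for W-867 is 4.5%.
W-867 has an FTA preferential rate, but origin Narland is not Tyria; base rate stands.
The additional-duty order on W-867 targets Merena, not Narland; it does not apply.
Duty = €137,928.63 × 4.5% = €6,206.79.
Line 2 (H-517, Tyria, 2,833 units, €413,334.70):
Base rate for H-517 is 29%.
Origin Tyria is the FTA partner but H-517 is not on the preference list; base rate stands.
Duty = €413,334.70 × 29% = €119,867.06.
Line 3 (L-908, Tyria, 2,592 liters, €218,039.04):
Base rate for L-908 is 15.5%.
Origin Tyria qualifies under the Fenar–Tyria agreement and L-908 is covered: preferential rate 9.5% applies instead.
Duty = €218,039.04 × 9.5% = €20,713.71.
Total = €6,206.79 + €119,867.06 + €20,713.71 = €146,787.56.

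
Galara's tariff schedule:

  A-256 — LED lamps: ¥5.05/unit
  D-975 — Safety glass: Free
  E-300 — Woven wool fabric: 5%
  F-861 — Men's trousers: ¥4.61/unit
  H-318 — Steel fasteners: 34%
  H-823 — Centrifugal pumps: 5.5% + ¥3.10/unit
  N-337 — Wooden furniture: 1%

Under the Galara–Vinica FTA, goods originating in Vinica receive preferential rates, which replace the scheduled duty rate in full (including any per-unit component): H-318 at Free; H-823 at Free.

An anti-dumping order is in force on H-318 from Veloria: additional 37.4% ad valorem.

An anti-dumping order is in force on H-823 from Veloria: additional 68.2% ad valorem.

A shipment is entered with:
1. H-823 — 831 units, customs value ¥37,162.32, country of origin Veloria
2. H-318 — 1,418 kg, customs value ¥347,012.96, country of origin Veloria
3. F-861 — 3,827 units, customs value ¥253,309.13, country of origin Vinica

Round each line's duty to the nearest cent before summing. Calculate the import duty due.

Line 1 (H-823, Veloria, 831 units, ¥37,162.32):
Base rate for H-823 is 5.5% + ¥3.10/unit.
H-823 has an FTA preferential rate, but origin Veloria is not Vinica; base rate stands.
Additional duty on H-823 from Veloria: +68.2%. Applied ad valorem rate: 5.5% + 68.2% = 73.7%.
Duty = ¥37,162.32 × 73.7% + 831 × ¥3.10 = ¥29,964.73.
Line 2 (H-318, Veloria, 1,418 kg, ¥347,012.96):
Base rate for H-318 is 34%.
H-318 has an FTA preferential rate, but origin Veloria is not Vinica; base rate stands.
Additional duty on H-318 from Veloria: +37.4%. Applied ad valorem rate: 34% + 37.4% = 71.4%.
Duty = ¥347,012.96 × 71.4% = ¥247,767.25.
Line 3 (F-861, Vinica, 3,827 units, ¥253,309.13):
Base rate for F-861 is ¥4.61/unit.
Origin Vinica is the FTA partner but F-861 is not on the preference list; base rate stands.
Duty = 3,827 × ¥4.61 = ¥17,642.47.
Total = ¥29,964.73 + ¥247,767.25 + ¥17,642.47 = ¥295,374.45.

¥295,374.45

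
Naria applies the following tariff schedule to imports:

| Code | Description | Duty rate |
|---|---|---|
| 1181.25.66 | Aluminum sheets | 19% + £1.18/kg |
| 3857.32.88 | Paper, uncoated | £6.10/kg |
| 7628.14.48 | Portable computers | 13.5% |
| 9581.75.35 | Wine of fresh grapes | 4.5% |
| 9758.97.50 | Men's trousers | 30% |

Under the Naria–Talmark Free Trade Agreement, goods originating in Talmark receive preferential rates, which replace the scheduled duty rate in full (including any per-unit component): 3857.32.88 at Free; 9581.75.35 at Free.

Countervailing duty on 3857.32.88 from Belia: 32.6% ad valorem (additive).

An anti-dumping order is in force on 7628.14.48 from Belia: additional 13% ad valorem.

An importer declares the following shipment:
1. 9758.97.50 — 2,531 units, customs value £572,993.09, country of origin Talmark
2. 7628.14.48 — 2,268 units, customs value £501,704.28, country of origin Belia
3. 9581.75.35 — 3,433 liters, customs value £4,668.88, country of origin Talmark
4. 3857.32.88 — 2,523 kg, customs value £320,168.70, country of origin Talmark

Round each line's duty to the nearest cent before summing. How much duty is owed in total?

Line 1 (9758.97.50, Talmark, 2,531 units, £572,993.09):
Base rate for 9758.97.50 is 30%.
Origin Talmark is the FTA partner but 9758.97.50 is not on the preference list; base rate stands.
Duty = £572,993.09 × 30% = £171,897.93.
Line 2 (7628.14.48, Belia, 2,268 units, £501,704.28):
Base rate for 7628.14.48 is 13.5%.
Additional duty on 7628.14.48 from Belia: +13%. Applied ad valorem rate: 13.5% + 13% = 26.5%.
Duty = £501,704.28 × 26.5% = £132,951.63.
Line 3 (9581.75.35, Talmark, 3,433 liters, £4,668.88):
Base rate for 9581.75.35 is 4.5%.
Origin Talmark qualifies under the Naria–Talmark agreement and 9581.75.35 is covered: preferential rate Free applies instead.
Duty = £4,668.88 × 0% = £0.00.
Line 4 (3857.32.88, Talmark, 2,523 kg, £320,168.70):
Base rate for 3857.32.88 is £6.10/kg.
Origin Talmark qualifies under the Naria–Talmark agreement and 3857.32.88 is covered: preferential rate Free applies instead.
The additional-duty order on 3857.32.88 targets Belia, not Talmark; it does not apply.
Duty = £320,168.70 × 0% = £0.00.
Total = £171,897.93 + £132,951.63 + £0.00 + £0.00 = £304,849.56.

£304,849.56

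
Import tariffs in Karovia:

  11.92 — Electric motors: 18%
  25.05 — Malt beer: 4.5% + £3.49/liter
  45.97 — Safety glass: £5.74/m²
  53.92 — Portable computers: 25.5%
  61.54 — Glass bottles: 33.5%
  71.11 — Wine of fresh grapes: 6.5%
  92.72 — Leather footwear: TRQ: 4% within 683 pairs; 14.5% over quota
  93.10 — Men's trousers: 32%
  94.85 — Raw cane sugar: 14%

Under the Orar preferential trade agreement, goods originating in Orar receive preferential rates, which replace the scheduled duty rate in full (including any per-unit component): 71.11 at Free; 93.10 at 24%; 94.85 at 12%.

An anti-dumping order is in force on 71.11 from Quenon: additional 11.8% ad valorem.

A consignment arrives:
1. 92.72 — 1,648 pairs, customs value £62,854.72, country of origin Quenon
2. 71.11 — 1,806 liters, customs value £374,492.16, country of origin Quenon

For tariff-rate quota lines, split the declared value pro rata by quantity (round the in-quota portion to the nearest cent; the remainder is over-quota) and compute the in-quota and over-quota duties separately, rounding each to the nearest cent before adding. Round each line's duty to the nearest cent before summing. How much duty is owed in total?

Line 1 (92.72, Quenon, 1,648 pairs, £62,854.72):
Code 92.72 is under a tariff-rate quota (threshold 683 pairs). In-quota: 683 pairs at 4%; over-quota: 965 pairs at 14.5%.
Pro-rata value split: in-quota = £62,854.72 × 683/1,648 = £26,049.62; over-quota = £62,854.72 − £26,049.62 = £36,805.10.
In-quota duty = £26,049.62 × 4% = £1,041.98. Over-quota duty = £36,805.10 × 14.5% = £5,336.74.
Line duty = £1,041.98 + £5,336.74 = £6,378.72.
Line 2 (71.11, Quenon, 1,806 liters, £374,492.16):
Base rate for 71.11 is 6.5%.
71.11 has an FTA preferential rate, but origin Quenon is not Orar; base rate stands.
Additional duty on 71.11 from Quenon: +11.8%. Applied ad valorem rate: 6.5% + 11.8% = 18.3%.
Duty = £374,492.16 × 18.3% = £68,532.07.
Total = £6,378.72 + £68,532.07 = £74,910.79.

£74,910.79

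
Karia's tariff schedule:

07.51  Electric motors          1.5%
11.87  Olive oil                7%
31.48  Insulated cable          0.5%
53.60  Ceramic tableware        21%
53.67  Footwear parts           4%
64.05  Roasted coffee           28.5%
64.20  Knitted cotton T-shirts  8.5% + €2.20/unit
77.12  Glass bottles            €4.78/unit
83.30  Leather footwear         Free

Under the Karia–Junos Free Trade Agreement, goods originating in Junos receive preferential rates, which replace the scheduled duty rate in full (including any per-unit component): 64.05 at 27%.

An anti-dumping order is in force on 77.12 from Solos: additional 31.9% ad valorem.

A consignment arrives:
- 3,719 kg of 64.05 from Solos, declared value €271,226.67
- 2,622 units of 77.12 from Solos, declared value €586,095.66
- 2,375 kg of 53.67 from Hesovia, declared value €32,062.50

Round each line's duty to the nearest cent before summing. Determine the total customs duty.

Line 1 (64.05, Solos, 3,719 kg, €271,226.67):
Base rate for 64.05 is 28.5%.
64.05 has an FTA preferential rate, but origin Solos is not Junos; base rate stands.
Duty = €271,226.67 × 28.5% = €77,299.60.
Line 2 (77.12, Solos, 2,622 units, €586,095.66):
Base rate for 77.12 is €4.78/unit.
Additional duty on 77.12 from Solos: +31.9% ad valorem. Applied ad valorem rate = 31.9%.
Duty = €586,095.66 × 31.9% + 2,622 × €4.78 = €199,497.68.
Line 3 (53.67, Hesovia, 2,375 kg, €32,062.50):
Base rate for 53.67 is 4%.
Duty = €32,062.50 × 4% = €1,282.50.
Total = €77,299.60 + €199,497.68 + €1,282.50 = €278,079.78.

€278,079.78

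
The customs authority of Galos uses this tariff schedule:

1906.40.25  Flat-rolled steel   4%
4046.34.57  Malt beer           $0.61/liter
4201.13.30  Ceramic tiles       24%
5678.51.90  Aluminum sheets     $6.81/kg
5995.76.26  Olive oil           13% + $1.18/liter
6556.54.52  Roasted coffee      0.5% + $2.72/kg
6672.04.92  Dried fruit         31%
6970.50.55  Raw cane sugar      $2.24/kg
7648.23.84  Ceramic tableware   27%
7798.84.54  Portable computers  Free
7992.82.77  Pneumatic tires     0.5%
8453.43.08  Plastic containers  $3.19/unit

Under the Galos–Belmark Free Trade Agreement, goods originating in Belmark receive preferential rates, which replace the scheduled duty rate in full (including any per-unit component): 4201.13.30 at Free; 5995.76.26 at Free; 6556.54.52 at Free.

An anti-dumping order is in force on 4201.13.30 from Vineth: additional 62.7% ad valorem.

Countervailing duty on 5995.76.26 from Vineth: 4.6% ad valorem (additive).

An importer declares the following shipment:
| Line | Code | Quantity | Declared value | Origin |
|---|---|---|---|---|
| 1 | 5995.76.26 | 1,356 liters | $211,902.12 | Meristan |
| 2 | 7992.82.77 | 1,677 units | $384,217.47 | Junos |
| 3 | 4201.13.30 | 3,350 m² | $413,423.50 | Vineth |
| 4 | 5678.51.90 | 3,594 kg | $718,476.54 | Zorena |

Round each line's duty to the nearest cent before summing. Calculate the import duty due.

Line 1 (5995.76.26, Meristan, 1,356 liters, $211,902.12):
Base rate for 5995.76.26 is 13% + $1.18/liter.
5995.76.26 has an FTA preferential rate, but origin Meristan is not Belmark; base rate stands.
The additional-duty order on 5995.76.26 targets Vineth, not Meristan; it does not apply.
Duty = $211,902.12 × 13% + 1,356 × $1.18 = $29,147.36.
Line 2 (7992.82.77, Junos, 1,677 units, $384,217.47):
Base rate for 7992.82.77 is 0.5%.
Duty = $384,217.47 × 0.5% = $1,921.09.
Line 3 (4201.13.30, Vineth, 3,350 m², $413,423.50):
Base rate for 4201.13.30 is 24%.
4201.13.30 has an FTA preferential rate, but origin Vineth is not Belmark; base rate stands.
Additional duty on 4201.13.30 from Vineth: +62.7%. Applied ad valorem rate: 24% + 62.7% = 86.7%.
Duty = $413,423.50 × 86.7% = $358,438.17.
Line 4 (5678.51.90, Zorena, 3,594 kg, $718,476.54):
Base rate for 5678.51.90 is $6.81/kg.
Duty = 3,594 × $6.81 = $24,475.14.
Total = $29,147.36 + $1,921.09 + $358,438.17 + $24,475.14 = $413,981.76.

$413,981.76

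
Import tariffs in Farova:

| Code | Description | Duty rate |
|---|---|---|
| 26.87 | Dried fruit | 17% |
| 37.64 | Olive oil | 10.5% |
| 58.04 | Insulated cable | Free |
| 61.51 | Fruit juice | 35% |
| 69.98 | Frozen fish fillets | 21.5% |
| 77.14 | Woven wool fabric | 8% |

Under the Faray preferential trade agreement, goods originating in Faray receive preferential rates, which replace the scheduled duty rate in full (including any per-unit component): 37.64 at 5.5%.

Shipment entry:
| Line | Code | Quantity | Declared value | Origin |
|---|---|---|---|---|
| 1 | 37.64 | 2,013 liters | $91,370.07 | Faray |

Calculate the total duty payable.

$5,025.35

Line 1 (37.64, Faray, 2,013 liters, $91,370.07):
Base rate for 37.64 is 10.5%.
Origin Faray qualifies under the Farova–Faray agreement and 37.64 is covered: preferential rate 5.5% applies instead.
Duty = $91,370.07 × 5.5% = $5,025.35.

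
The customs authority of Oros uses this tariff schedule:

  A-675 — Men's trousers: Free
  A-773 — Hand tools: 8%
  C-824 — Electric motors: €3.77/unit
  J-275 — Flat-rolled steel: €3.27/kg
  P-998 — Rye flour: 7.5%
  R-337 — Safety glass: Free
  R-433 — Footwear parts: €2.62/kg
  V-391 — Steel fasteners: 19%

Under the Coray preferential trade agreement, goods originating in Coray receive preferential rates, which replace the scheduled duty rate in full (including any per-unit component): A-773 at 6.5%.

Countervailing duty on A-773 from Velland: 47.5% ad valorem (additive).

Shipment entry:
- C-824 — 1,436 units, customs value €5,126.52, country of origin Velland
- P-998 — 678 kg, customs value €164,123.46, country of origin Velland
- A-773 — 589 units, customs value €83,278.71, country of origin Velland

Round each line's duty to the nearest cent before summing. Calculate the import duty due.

Line 1 (C-824, Velland, 1,436 units, €5,126.52):
Base rate for C-824 is €3.77/unit.
Duty = 1,436 × €3.77 = €5,413.72.
Line 2 (P-998, Velland, 678 kg, €164,123.46):
Base rate for P-998 is 7.5%.
Duty = €164,123.46 × 7.5% = €12,309.26.
Line 3 (A-773, Velland, 589 units, €83,278.71):
Base rate for A-773 is 8%.
A-773 has an FTA preferential rate, but origin Velland is not Coray; base rate stands.
Additional duty on A-773 from Velland: +47.5%. Applied ad valorem rate: 8% + 47.5% = 55.5%.
Duty = €83,278.71 × 55.5% = €46,219.68.
Total = €5,413.72 + €12,309.26 + €46,219.68 = €63,942.66.

€63,942.66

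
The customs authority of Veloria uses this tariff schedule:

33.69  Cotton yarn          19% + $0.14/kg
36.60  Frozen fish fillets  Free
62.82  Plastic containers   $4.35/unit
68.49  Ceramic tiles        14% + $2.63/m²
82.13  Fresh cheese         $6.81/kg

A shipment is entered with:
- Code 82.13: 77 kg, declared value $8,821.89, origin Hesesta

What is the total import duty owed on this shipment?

Line 1 (82.13, Hesesta, 77 kg, $8,821.89):
Base rate for 82.13 is $6.81/kg.
Duty = 77 × $6.81 = $524.37.

$524.37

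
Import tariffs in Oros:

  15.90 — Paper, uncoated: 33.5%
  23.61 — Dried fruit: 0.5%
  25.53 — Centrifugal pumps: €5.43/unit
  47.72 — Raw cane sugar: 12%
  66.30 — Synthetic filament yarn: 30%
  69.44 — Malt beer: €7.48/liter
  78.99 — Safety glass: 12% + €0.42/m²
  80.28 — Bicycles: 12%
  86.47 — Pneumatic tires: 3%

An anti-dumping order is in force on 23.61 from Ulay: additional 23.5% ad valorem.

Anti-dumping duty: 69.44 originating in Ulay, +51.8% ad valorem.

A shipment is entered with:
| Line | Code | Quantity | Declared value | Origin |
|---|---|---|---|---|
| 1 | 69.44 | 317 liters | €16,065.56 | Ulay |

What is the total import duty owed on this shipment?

Line 1 (69.44, Ulay, 317 liters, €16,065.56):
Base rate for 69.44 is €7.48/liter.
Additional duty on 69.44 from Ulay: +51.8% ad valorem. Applied ad valorem rate = 51.8%.
Duty = €16,065.56 × 51.8% + 317 × €7.48 = €10,693.12.

€10,693.12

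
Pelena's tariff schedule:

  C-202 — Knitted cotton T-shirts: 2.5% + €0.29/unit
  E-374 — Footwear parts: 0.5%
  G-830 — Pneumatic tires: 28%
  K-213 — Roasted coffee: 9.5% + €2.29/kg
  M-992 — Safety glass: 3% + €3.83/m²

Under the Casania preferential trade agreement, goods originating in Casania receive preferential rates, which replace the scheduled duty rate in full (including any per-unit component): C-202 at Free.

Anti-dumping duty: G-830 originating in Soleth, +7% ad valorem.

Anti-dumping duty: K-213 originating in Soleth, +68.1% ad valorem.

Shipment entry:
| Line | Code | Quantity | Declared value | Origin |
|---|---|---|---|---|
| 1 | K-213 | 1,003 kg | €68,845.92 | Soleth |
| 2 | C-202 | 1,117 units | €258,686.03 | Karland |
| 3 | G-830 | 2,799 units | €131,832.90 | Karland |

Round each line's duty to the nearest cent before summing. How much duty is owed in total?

€99,425.59

Line 1 (K-213, Soleth, 1,003 kg, €68,845.92):
Base rate for K-213 is 9.5% + €2.29/kg.
Additional duty on K-213 from Soleth: +68.1%. Applied ad valorem rate: 9.5% + 68.1% = 77.6%.
Duty = €68,845.92 × 77.6% + 1,003 × €2.29 = €55,721.30.
Line 2 (C-202, Karland, 1,117 units, €258,686.03):
Base rate for C-202 is 2.5% + €0.29/unit.
C-202 has an FTA preferential rate, but origin Karland is not Casania; base rate stands.
Duty = €258,686.03 × 2.5% + 1,117 × €0.29 = €6,791.08.
Line 3 (G-830, Karland, 2,799 units, €131,832.90):
Base rate for G-830 is 28%.
The additional-duty order on G-830 targets Soleth, not Karland; it does not apply.
Duty = €131,832.90 × 28% = €36,913.21.
Total = €55,721.30 + €6,791.08 + €36,913.21 = €99,425.59.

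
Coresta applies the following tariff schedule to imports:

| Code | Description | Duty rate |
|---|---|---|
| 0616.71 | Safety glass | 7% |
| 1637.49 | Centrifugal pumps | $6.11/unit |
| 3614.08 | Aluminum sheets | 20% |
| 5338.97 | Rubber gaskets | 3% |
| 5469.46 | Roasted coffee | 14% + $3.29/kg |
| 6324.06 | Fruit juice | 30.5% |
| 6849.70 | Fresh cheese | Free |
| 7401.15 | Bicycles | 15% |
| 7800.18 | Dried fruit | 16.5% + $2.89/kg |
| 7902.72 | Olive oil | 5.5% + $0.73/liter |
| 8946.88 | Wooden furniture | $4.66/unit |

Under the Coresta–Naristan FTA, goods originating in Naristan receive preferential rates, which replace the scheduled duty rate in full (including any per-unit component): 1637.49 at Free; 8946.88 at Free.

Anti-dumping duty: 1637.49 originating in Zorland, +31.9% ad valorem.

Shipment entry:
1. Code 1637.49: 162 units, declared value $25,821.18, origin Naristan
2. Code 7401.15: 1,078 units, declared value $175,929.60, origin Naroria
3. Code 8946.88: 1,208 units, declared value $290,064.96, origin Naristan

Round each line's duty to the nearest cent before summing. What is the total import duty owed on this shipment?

Line 1 (1637.49, Naristan, 162 units, $25,821.18):
Base rate for 1637.49 is $6.11/unit.
Origin Naristan qualifies under the Coresta–Naristan agreement and 1637.49 is covered: preferential rate Free applies instead.
The additional-duty order on 1637.49 targets Zorland, not Naristan; it does not apply.
Duty = $25,821.18 × 0% = $0.00.
Line 2 (7401.15, Naroria, 1,078 units, $175,929.60):
Base rate for 7401.15 is 15%.
Duty = $175,929.60 × 15% = $26,389.44.
Line 3 (8946.88, Naristan, 1,208 units, $290,064.96):
Base rate for 8946.88 is $4.66/unit.
Origin Naristan qualifies under the Coresta–Naristan agreement and 8946.88 is covered: preferential rate Free applies instead.
Duty = $290,064.96 × 0% = $0.00.
Total = $0.00 + $26,389.44 + $0.00 = $26,389.44.

$26,389.44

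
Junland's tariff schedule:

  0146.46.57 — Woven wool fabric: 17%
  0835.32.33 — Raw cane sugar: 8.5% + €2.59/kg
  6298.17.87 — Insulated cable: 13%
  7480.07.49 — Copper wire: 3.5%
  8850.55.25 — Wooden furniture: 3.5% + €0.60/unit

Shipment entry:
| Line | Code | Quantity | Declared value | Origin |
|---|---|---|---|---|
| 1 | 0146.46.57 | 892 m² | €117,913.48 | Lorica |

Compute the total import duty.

Line 1 (0146.46.57, Lorica, 892 m², €117,913.48):
Base rate for 0146.46.57 is 17%.
Duty = €117,913.48 × 17% = €20,045.29.

€20,045.29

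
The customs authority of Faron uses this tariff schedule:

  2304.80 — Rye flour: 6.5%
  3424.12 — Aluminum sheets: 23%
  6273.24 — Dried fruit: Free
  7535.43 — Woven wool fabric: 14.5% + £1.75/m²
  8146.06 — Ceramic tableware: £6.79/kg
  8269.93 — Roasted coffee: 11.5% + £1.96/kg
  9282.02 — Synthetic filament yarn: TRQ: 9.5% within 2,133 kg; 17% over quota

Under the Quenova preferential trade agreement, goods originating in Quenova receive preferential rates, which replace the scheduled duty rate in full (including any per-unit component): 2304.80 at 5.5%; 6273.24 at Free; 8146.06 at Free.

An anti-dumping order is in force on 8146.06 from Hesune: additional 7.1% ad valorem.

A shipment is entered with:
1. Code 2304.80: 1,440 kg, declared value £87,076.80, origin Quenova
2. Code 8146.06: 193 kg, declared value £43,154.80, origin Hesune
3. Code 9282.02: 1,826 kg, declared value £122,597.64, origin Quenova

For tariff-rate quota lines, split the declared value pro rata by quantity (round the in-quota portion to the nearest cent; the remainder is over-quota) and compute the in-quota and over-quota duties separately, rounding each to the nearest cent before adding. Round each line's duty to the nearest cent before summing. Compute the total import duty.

£20,810.46

Line 1 (2304.80, Quenova, 1,440 kg, £87,076.80):
Base rate for 2304.80 is 6.5%.
Origin Quenova qualifies under the Faron–Quenova agreement and 2304.80 is covered: preferential rate 5.5% applies instead.
Duty = £87,076.80 × 5.5% = £4,789.22.
Line 2 (8146.06, Hesune, 193 kg, £43,154.80):
Base rate for 8146.06 is £6.79/kg.
8146.06 has an FTA preferential rate, but origin Hesune is not Quenova; base rate stands.
Additional duty on 8146.06 from Hesune: +7.1% ad valorem. Applied ad valorem rate = 7.1%.
Duty = £43,154.80 × 7.1% + 193 × £6.79 = £4,374.46.
Line 3 (9282.02, Quenova, 1,826 kg, £122,597.64):
Code 9282.02 is under a tariff-rate quota (threshold 2,133 kg). Quantity 1,826 kg is within the quota, so the in-quota rate 9.5% applies to the full value.
Duty = £122,597.64 × 9.5% = £11,646.78.
Total = £4,789.22 + £4,374.46 + £11,646.78 = £20,810.46.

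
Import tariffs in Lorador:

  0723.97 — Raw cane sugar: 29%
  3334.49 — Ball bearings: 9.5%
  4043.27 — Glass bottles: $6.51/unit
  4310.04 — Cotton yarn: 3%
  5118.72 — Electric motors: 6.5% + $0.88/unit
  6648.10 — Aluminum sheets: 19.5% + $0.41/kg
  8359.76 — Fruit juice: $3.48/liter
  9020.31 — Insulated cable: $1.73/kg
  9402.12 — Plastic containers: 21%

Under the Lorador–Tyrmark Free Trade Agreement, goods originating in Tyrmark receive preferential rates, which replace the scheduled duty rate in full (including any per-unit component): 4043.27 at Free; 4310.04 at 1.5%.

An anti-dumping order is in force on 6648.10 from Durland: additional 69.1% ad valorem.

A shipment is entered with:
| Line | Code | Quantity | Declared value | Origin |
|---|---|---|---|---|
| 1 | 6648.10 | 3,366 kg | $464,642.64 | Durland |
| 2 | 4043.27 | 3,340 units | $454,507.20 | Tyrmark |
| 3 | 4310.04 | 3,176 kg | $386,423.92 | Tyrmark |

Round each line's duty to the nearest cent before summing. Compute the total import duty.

Line 1 (6648.10, Durland, 3,366 kg, $464,642.64):
Base rate for 6648.10 is 19.5% + $0.41/kg.
Additional duty on 6648.10 from Durland: +69.1%. Applied ad valorem rate: 19.5% + 69.1% = 88.6%.
Duty = $464,642.64 × 88.6% + 3,366 × $0.41 = $413,053.44.
Line 2 (4043.27, Tyrmark, 3,340 units, $454,507.20):
Base rate for 4043.27 is $6.51/unit.
Origin Tyrmark qualifies under the Lorador–Tyrmark agreement and 4043.27 is covered: preferential rate Free applies instead.
Duty = $454,507.20 × 0% = $0.00.
Line 3 (4310.04, Tyrmark, 3,176 kg, $386,423.92):
Base rate for 4310.04 is 3%.
Origin Tyrmark qualifies under the Lorador–Tyrmark agreement and 4310.04 is covered: preferential rate 1.5% applies instead.
Duty = $386,423.92 × 1.5% = $5,796.36.
Total = $413,053.44 + $0.00 + $5,796.36 = $418,849.80.

$418,849.80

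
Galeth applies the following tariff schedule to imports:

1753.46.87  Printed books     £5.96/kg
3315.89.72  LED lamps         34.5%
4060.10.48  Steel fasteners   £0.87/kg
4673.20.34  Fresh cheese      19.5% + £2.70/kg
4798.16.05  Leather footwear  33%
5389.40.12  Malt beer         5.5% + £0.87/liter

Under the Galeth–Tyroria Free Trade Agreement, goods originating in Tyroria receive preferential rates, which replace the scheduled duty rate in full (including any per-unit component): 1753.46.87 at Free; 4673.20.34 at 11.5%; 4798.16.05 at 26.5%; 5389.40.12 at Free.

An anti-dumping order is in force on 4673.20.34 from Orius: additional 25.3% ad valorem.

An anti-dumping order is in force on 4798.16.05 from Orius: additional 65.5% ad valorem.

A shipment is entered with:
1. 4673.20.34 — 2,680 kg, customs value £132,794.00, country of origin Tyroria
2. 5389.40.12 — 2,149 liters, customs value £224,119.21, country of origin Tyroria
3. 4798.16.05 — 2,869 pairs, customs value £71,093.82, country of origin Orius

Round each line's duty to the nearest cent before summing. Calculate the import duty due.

Line 1 (4673.20.34, Tyroria, 2,680 kg, £132,794.00):
Base rate for 4673.20.34 is 19.5% + £2.70/kg.
Origin Tyroria qualifies under the Galeth–Tyroria agreement and 4673.20.34 is covered: preferential rate 11.5% applies instead.
The additional-duty order on 4673.20.34 targets Orius, not Tyroria; it does not apply.
Duty = £132,794.00 × 11.5% = £15,271.31.
Line 2 (5389.40.12, Tyroria, 2,149 liters, £224,119.21):
Base rate for 5389.40.12 is 5.5% + £0.87/liter.
Origin Tyroria qualifies under the Galeth–Tyroria agreement and 5389.40.12 is covered: preferential rate Free applies instead.
Duty = £224,119.21 × 0% = £0.00.
Line 3 (4798.16.05, Orius, 2,869 pairs, £71,093.82):
Base rate for 4798.16.05 is 33%.
4798.16.05 has an FTA preferential rate, but origin Orius is not Tyroria; base rate stands.
Additional duty on 4798.16.05 from Orius: +65.5%. Applied ad valorem rate: 33% + 65.5% = 98.5%.
Duty = £71,093.82 × 98.5% = £70,027.41.
Total = £15,271.31 + £0.00 + £70,027.41 = £85,298.72.

£85,298.72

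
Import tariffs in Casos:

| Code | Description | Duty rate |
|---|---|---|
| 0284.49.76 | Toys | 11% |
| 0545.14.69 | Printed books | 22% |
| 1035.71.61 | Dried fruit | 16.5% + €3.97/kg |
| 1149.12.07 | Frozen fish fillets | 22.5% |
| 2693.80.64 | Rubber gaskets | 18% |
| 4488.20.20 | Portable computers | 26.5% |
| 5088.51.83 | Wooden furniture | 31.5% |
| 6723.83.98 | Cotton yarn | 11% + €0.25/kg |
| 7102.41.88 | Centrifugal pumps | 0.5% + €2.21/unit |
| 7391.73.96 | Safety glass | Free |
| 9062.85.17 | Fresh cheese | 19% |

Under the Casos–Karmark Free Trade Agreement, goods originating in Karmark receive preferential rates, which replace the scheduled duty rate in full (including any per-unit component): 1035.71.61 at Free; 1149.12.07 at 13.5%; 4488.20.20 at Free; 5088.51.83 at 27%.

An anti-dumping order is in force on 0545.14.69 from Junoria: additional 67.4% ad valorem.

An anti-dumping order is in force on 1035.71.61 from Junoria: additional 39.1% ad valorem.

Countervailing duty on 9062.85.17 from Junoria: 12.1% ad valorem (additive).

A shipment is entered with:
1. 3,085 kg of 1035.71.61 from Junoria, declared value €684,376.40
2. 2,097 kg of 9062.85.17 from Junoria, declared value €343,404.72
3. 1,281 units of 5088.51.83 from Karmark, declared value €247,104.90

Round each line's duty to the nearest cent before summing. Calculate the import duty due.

Line 1 (1035.71.61, Junoria, 3,085 kg, €684,376.40):
Base rate for 1035.71.61 is 16.5% + €3.97/kg.
1035.71.61 has an FTA preferential rate, but origin Junoria is not Karmark; base rate stands.
Additional duty on 1035.71.61 from Junoria: +39.1%. Applied ad valorem rate: 16.5% + 39.1% = 55.6%.
Duty = €684,376.40 × 55.6% + 3,085 × €3.97 = €392,760.73.
Line 2 (9062.85.17, Junoria, 2,097 kg, €343,404.72):
Base rate for 9062.85.17 is 19%.
Additional duty on 9062.85.17 from Junoria: +12.1%. Applied ad valorem rate: 19% + 12.1% = 31.1%.
Duty = €343,404.72 × 31.1% = €106,798.87.
Line 3 (5088.51.83, Karmark, 1,281 units, €247,104.90):
Base rate for 5088.51.83 is 31.5%.
Origin Karmark qualifies under the Casos–Karmark agreement and 5088.51.83 is covered: preferential rate 27% applies instead.
Duty = €247,104.90 × 27% = €66,718.32.
Total = €392,760.73 + €106,798.87 + €66,718.32 = €566,277.92.

€566,277.92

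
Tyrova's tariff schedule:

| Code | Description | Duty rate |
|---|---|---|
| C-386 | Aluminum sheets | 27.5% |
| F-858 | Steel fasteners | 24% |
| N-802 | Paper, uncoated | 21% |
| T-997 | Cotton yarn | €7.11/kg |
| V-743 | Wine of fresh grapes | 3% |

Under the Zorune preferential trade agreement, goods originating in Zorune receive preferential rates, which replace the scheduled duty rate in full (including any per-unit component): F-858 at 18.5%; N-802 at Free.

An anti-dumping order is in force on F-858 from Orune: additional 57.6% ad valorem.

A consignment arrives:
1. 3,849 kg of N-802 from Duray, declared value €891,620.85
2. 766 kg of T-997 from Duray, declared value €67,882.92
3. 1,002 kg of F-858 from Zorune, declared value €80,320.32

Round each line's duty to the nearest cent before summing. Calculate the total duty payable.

Line 1 (N-802, Duray, 3,849 kg, €891,620.85):
Base rate for N-802 is 21%.
N-802 has an FTA preferential rate, but origin Duray is not Zorune; base rate stands.
Duty = €891,620.85 × 21% = €187,240.38.
Line 2 (T-997, Duray, 766 kg, €67,882.92):
Base rate for T-997 is €7.11/kg.
Duty = 766 × €7.11 = €5,446.26.
Line 3 (F-858, Zorune, 1,002 kg, €80,320.32):
Base rate for F-858 is 24%.
Origin Zorune qualifies under the Tyrova–Zorune agreement and F-858 is covered: preferential rate 18.5% applies instead.
The additional-duty order on F-858 targets Orune, not Zorune; it does not apply.
Duty = €80,320.32 × 18.5% = €14,859.26.
Total = €187,240.38 + €5,446.26 + €14,859.26 = €207,545.90.

€207,545.90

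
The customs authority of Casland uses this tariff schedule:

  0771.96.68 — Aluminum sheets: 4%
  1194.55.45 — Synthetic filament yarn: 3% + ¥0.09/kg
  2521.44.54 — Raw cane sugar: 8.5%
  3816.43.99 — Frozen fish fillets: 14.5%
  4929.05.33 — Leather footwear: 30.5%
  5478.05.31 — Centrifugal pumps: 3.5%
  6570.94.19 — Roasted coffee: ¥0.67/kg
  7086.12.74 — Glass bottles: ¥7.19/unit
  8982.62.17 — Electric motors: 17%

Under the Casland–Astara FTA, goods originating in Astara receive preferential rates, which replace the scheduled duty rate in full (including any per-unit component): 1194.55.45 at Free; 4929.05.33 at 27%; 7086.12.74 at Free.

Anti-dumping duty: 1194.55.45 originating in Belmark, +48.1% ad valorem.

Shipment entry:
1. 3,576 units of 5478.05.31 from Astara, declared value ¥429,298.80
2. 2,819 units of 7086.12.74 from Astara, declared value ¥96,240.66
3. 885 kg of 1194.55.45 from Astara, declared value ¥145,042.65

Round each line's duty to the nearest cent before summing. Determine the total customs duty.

Line 1 (5478.05.31, Astara, 3,576 units, ¥429,298.80):
Base rate for 5478.05.31 is 3.5%.
Origin Astara is the FTA partner but 5478.05.31 is not on the preference list; base rate stands.
Duty = ¥429,298.80 × 3.5% = ¥15,025.46.
Line 2 (7086.12.74, Astara, 2,819 units, ¥96,240.66):
Base rate for 7086.12.74 is ¥7.19/unit.
Origin Astara qualifies under the Casland–Astara agreement and 7086.12.74 is covered: preferential rate Free applies instead.
Duty = ¥96,240.66 × 0% = ¥0.00.
Line 3 (1194.55.45, Astara, 885 kg, ¥145,042.65):
Base rate for 1194.55.45 is 3% + ¥0.09/kg.
Origin Astara qualifies under the Casland–Astara agreement and 1194.55.45 is covered: preferential rate Free applies instead.
The additional-duty order on 1194.55.45 targets Belmark, not Astara; it does not apply.
Duty = ¥145,042.65 × 0% = ¥0.00.
Total = ¥15,025.46 + ¥0.00 + ¥0.00 = ¥15,025.46.

¥15,025.46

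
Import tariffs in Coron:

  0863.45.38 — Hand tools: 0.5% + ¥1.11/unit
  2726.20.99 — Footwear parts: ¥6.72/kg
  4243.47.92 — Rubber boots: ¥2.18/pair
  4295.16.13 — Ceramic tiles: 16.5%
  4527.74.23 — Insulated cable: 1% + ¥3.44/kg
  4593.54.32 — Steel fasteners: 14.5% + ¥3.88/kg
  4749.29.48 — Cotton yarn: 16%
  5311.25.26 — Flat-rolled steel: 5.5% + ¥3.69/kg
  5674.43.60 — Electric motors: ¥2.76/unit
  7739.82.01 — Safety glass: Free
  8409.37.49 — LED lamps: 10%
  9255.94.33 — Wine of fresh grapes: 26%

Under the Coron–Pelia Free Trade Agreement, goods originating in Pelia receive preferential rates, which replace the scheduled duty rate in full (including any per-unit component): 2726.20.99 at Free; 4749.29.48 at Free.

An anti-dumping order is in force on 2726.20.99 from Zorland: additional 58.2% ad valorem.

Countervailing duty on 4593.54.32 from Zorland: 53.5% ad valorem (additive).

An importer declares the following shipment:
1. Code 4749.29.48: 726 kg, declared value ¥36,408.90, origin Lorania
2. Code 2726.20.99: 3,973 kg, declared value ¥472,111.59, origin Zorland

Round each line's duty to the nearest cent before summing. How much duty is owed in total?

Line 1 (4749.29.48, Lorania, 726 kg, ¥36,408.90):
Base rate for 4749.29.48 is 16%.
4749.29.48 has an FTA preferential rate, but origin Lorania is not Pelia; base rate stands.
Duty = ¥36,408.90 × 16% = ¥5,825.42.
Line 2 (2726.20.99, Zorland, 3,973 kg, ¥472,111.59):
Base rate for 2726.20.99 is ¥6.72/kg.
2726.20.99 has an FTA preferential rate, but origin Zorland is not Pelia; base rate stands.
Additional duty on 2726.20.99 from Zorland: +58.2% ad valorem. Applied ad valorem rate = 58.2%.
Duty = ¥472,111.59 × 58.2% + 3,973 × ¥6.72 = ¥301,467.51.
Total = ¥5,825.42 + ¥301,467.51 = ¥307,292.93.

¥307,292.93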